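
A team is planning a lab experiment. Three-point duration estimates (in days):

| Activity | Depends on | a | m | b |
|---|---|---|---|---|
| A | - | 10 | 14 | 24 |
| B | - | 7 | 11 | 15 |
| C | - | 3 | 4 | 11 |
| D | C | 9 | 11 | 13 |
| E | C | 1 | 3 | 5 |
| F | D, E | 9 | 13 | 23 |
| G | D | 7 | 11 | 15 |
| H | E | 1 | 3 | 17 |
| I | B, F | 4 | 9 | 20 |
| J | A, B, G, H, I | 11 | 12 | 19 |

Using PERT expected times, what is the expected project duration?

te_A = (10 + 4·14 + 24)/6 = 90/6 = 15
te_B = (7 + 4·11 + 15)/6 = 66/6 = 11
te_C = (3 + 4·4 + 11)/6 = 30/6 = 5
te_D = (9 + 4·11 + 13)/6 = 66/6 = 11
te_E = (1 + 4·3 + 5)/6 = 18/6 = 3
te_F = (9 + 4·13 + 23)/6 = 84/6 = 14
te_G = (7 + 4·11 + 15)/6 = 66/6 = 11
te_H = (1 + 4·3 + 17)/6 = 30/6 = 5
te_I = (4 + 4·9 + 20)/6 = 60/6 = 10
te_J = (11 + 4·12 + 19)/6 = 78/6 = 13

Forward pass:
ES_A = 0; EF_A = 15
ES_B = 0; EF_B = 11
ES_C = 0; EF_C = 5
ES_D = 5; EF_D = 5+11 = 16
ES_E = 5; EF_E = 5+3 = 8
ES_F = max(EF_D=16, EF_E=8) = 16; EF_F = 16+14 = 30
ES_G = 16; EF_G = 16+11 = 27
ES_H = 8; EF_H = 8+5 = 13
ES_I = max(EF_B=11, EF_F=30) = 30; EF_I = 30+10 = 40
ES_J = max(EF_A=15, EF_B=11, EF_G=27, EF_H=13, EF_I=40) = 40; EF_J = 40+13 = 53
Expected project duration μ = 53 days. Critical path: C → D → F → I → J.

53 days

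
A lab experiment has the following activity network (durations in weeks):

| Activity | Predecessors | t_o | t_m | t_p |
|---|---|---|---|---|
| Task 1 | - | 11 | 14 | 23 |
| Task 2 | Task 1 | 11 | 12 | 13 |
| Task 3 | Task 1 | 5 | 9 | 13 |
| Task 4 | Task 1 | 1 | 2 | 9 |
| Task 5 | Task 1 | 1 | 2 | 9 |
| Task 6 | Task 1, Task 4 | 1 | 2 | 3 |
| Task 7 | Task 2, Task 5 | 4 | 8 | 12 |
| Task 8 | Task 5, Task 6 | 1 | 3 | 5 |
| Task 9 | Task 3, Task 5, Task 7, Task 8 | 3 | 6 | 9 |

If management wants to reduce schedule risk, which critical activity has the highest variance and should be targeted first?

te_Task 1 = (11 + 4·14 + 23)/6 = 90/6 = 15; σ²_Task 1 = ((23−11)/6)² = 4.000
te_Task 2 = (11 + 4·12 + 13)/6 = 72/6 = 12; σ²_Task 2 = ((13−11)/6)² = 0.111
te_Task 3 = (5 + 4·9 + 13)/6 = 54/6 = 9; σ²_Task 3 = ((13−5)/6)² = 1.778
te_Task 4 = (1 + 4·2 + 9)/6 = 18/6 = 3; σ²_Task 4 = ((9−1)/6)² = 1.778
te_Task 5 = (1 + 4·2 + 9)/6 = 18/6 = 3; σ²_Task 5 = ((9−1)/6)² = 1.778
te_Task 6 = (1 + 4·2 + 3)/6 = 12/6 = 2; σ²_Task 6 = ((3−1)/6)² = 0.111
te_Task 7 = (4 + 4·8 + 12)/6 = 48/6 = 8; σ²_Task 7 = ((12−4)/6)² = 1.778
te_Task 8 = (1 + 4·3 + 5)/6 = 18/6 = 3; σ²_Task 8 = ((5−1)/6)² = 0.444
te_Task 9 = (3 + 4·6 + 9)/6 = 36/6 = 6; σ²_Task 9 = ((9−3)/6)² = 1.000

Forward pass:
ES_Task 1 = 0; EF_Task 1 = 15
ES_Task 2 = 15; EF_Task 2 = 15+12 = 27
ES_Task 3 = 15; EF_Task 3 = 15+9 = 24
ES_Task 4 = 15; EF_Task 4 = 15+3 = 18
ES_Task 5 = 15; EF_Task 5 = 15+3 = 18
ES_Task 6 = max(EF_Task 1=15, EF_Task 4=18) = 18; EF_Task 6 = 18+2 = 20
ES_Task 7 = max(EF_Task 2=27, EF_Task 5=18) = 27; EF_Task 7 = 27+8 = 35
ES_Task 8 = max(EF_Task 5=18, EF_Task 6=20) = 20; EF_Task 8 = 20+3 = 23
ES_Task 9 = max(EF_Task 3=24, EF_Task 5=18, EF_Task 7=35, EF_Task 8=23) = 35; EF_Task 9 = 35+6 = 41
Expected project duration μ = 41 weeks. Critical path: Task 1 → Task 2 → Task 7 → Task 9.

Variances on critical path: σ²_Task 1=4.000, σ²_Task 2=0.111, σ²_Task 7=1.778, σ²_Task 9=1.000.
Largest is σ²_Task 1 = 4.000.

Task 1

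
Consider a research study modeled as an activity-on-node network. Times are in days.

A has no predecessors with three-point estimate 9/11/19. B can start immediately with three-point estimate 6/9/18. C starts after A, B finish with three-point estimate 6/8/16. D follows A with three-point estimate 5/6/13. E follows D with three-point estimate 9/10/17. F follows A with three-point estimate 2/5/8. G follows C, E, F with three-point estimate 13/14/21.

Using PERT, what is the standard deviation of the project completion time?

te_A = (9 + 4·11 + 19)/6 = 72/6 = 12; σ²_A = ((19−9)/6)² = 2.778
te_B = (6 + 4·9 + 18)/6 = 60/6 = 10; σ²_B = ((18−6)/6)² = 4.000
te_C = (6 + 4·8 + 16)/6 = 54/6 = 9; σ²_C = ((16−6)/6)² = 2.778
te_D = (5 + 4·6 + 13)/6 = 42/6 = 7; σ²_D = ((13−5)/6)² = 1.778
te_E = (9 + 4·10 + 17)/6 = 66/6 = 11; σ²_E = ((17−9)/6)² = 1.778
te_F = (2 + 4·5 + 8)/6 = 30/6 = 5; σ²_F = ((8−2)/6)² = 1.000
te_G = (13 + 4·14 + 21)/6 = 90/6 = 15; σ²_G = ((21−13)/6)² = 1.778

Forward pass:
ES_A = 0; EF_A = 12
ES_B = 0; EF_B = 10
ES_C = max(EF_A=12, EF_B=10) = 12; EF_C = 12+9 = 21
ES_D = 12; EF_D = 12+7 = 19
ES_E = 19; EF_E = 19+11 = 30
ES_F = 12; EF_F = 12+5 = 17
ES_G = max(EF_C=21, EF_E=30, EF_F=17) = 30; EF_G = 30+15 = 45
Expected project duration μ = 45 days. Critical path: A → D → E → G.

Variance along critical path = 2.778 + 1.778 + 1.778 + 1.778 = 8.111
σ = √8.111 = 2.848 days

2.85 days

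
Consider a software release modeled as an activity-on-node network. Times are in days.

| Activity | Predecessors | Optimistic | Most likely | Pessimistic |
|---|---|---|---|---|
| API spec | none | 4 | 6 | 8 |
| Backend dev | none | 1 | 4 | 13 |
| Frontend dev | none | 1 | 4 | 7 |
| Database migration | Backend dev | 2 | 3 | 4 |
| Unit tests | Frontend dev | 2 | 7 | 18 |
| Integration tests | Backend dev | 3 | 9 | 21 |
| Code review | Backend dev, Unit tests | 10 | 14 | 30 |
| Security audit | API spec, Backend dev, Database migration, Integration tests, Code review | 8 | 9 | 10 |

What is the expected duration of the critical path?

te_API spec = (4 + 4·6 + 8)/6 = 36/6 = 6
te_Backend dev = (1 + 4·4 + 13)/6 = 30/6 = 5
te_Frontend dev = (1 + 4·4 + 7)/6 = 24/6 = 4
te_Database migration = (2 + 4·3 + 4)/6 = 18/6 = 3
te_Unit tests = (2 + 4·7 + 18)/6 = 48/6 = 8
te_Integration tests = (3 + 4·9 + 21)/6 = 60/6 = 10
te_Code review = (10 + 4·14 + 30)/6 = 96/6 = 16
te_Security audit = (8 + 4·9 + 10)/6 = 54/6 = 9

Forward pass:
ES_API spec = 0; EF_API spec = 6
ES_Backend dev = 0; EF_Backend dev = 5
ES_Frontend dev = 0; EF_Frontend dev = 4
ES_Database migration = 5; EF_Database migration = 5+3 = 8
ES_Unit tests = 4; EF_Unit tests = 4+8 = 12
ES_Integration tests = 5; EF_Integration tests = 5+10 = 15
ES_Code review = max(EF_Backend dev=5, EF_Unit tests=12) = 12; EF_Code review = 12+16 = 28
ES_Security audit = max(EF_API spec=6, EF_Backend dev=5, EF_Database migration=8, EF_Integration tests=15, EF_Code review=28) = 28; EF_Security audit = 28+9 = 37
Expected project duration μ = 37 days. Critical path: Frontend dev → Unit tests → Code review → Security audit.

37 days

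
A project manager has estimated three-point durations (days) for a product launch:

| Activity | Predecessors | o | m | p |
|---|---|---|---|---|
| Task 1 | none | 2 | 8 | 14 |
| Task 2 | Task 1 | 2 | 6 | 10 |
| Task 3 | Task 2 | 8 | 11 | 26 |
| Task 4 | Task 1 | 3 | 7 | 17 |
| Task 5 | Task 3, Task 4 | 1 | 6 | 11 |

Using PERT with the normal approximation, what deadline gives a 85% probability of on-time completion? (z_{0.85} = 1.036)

37.3 days

te_Task 1 = (2 + 4·8 + 14)/6 = 48/6 = 8; σ²_Task 1 = ((14−2)/6)² = 4.000
te_Task 2 = (2 + 4·6 + 10)/6 = 36/6 = 6; σ²_Task 2 = ((10−2)/6)² = 1.778
te_Task 3 = (8 + 4·11 + 26)/6 = 78/6 = 13; σ²_Task 3 = ((26−8)/6)² = 9.000
te_Task 4 = (3 + 4·7 + 17)/6 = 48/6 = 8; σ²_Task 4 = ((17−3)/6)² = 5.444
te_Task 5 = (1 + 4·6 + 11)/6 = 36/6 = 6; σ²_Task 5 = ((11−1)/6)² = 2.778

Forward pass:
ES_Task 1 = 0; EF_Task 1 = 8
ES_Task 2 = 8; EF_Task 2 = 8+6 = 14
ES_Task 3 = 14; EF_Task 3 = 14+13 = 27
ES_Task 4 = 8; EF_Task 4 = 8+8 = 16
ES_Task 5 = max(EF_Task 3=27, EF_Task 4=16) = 27; EF_Task 5 = 27+6 = 33
Expected project duration μ = 33 days. Critical path: Task 1 → Task 2 → Task 3 → Task 5.

Variance along critical path = 4.000 + 1.778 + 9.000 + 2.778 = 17.556; σ = 4.190 days.
D = μ + z·σ = 33 + 1.036·4.190 = 37.3 days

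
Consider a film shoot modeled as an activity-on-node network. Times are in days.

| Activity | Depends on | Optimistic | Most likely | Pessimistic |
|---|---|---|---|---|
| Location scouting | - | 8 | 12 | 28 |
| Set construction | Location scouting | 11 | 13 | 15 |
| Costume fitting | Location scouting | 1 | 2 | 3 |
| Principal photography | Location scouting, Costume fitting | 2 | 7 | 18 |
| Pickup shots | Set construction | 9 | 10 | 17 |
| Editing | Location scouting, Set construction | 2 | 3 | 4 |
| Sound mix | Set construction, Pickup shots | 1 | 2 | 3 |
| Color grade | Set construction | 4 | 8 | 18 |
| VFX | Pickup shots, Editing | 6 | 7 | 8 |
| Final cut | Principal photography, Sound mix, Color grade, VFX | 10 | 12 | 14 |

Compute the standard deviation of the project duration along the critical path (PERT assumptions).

3.73 days

te_Location scouting = (8 + 4·12 + 28)/6 = 84/6 = 14; σ²_Location scouting = ((28−8)/6)² = 11.111
te_Set construction = (11 + 4·13 + 15)/6 = 78/6 = 13; σ²_Set construction = ((15−11)/6)² = 0.444
te_Costume fitting = (1 + 4·2 + 3)/6 = 12/6 = 2; σ²_Costume fitting = ((3−1)/6)² = 0.111
te_Principal photography = (2 + 4·7 + 18)/6 = 48/6 = 8; σ²_Principal photography = ((18−2)/6)² = 7.111
te_Pickup shots = (9 + 4·10 + 17)/6 = 66/6 = 11; σ²_Pickup shots = ((17−9)/6)² = 1.778
te_Editing = (2 + 4·3 + 4)/6 = 18/6 = 3; σ²_Editing = ((4−2)/6)² = 0.111
te_Sound mix = (1 + 4·2 + 3)/6 = 12/6 = 2; σ²_Sound mix = ((3−1)/6)² = 0.111
te_Color grade = (4 + 4·8 + 18)/6 = 54/6 = 9; σ²_Color grade = ((18−4)/6)² = 5.444
te_VFX = (6 + 4·7 + 8)/6 = 42/6 = 7; σ²_VFX = ((8−6)/6)² = 0.111
te_Final cut = (10 + 4·12 + 14)/6 = 72/6 = 12; σ²_Final cut = ((14−10)/6)² = 0.444

Forward pass:
ES_Location scouting = 0; EF_Location scouting = 14
ES_Set construction = 14; EF_Set construction = 14+13 = 27
ES_Costume fitting = 14; EF_Costume fitting = 14+2 = 16
ES_Principal photography = max(EF_Location scouting=14, EF_Costume fitting=16) = 16; EF_Principal photography = 16+8 = 24
ES_Pickup shots = 27; EF_Pickup shots = 27+11 = 38
ES_Editing = max(EF_Location scouting=14, EF_Set construction=27) = 27; EF_Editing = 27+3 = 30
ES_Sound mix = max(EF_Set construction=27, EF_Pickup shots=38) = 38; EF_Sound mix = 38+2 = 40
ES_Color grade = 27; EF_Color grade = 27+9 = 36
ES_VFX = max(EF_Pickup shots=38, EF_Editing=30) = 38; EF_VFX = 38+7 = 45
ES_Final cut = max(EF_Principal photography=24, EF_Sound mix=40, EF_Color grade=36, EF_VFX=45) = 45; EF_Final cut = 45+12 = 57
Expected project duration μ = 57 days. Critical path: Location scouting → Set construction → Pickup shots → VFX → Final cut.

Variance along critical path = 11.111 + 0.444 + 1.778 + 0.111 + 0.444 = 13.889
σ = √13.889 = 3.727 days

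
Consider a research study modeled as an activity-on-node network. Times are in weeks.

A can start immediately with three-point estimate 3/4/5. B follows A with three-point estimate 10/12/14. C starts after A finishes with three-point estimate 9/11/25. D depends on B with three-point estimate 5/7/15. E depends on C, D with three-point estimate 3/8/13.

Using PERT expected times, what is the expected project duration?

te_A = (3 + 4·4 + 5)/6 = 24/6 = 4
te_B = (10 + 4·12 + 14)/6 = 72/6 = 12
te_C = (9 + 4·11 + 25)/6 = 78/6 = 13
te_D = (5 + 4·7 + 15)/6 = 48/6 = 8
te_E = (3 + 4·8 + 13)/6 = 48/6 = 8

Forward pass:
ES_A = 0; EF_A = 4
ES_B = 4; EF_B = 4+12 = 16
ES_C = 4; EF_C = 4+13 = 17
ES_D = 16; EF_D = 16+8 = 24
ES_E = max(EF_C=17, EF_D=24) = 24; EF_E = 24+8 = 32
Expected project duration μ = 32 weeks. Critical path: A → B → D → E.

32 weeks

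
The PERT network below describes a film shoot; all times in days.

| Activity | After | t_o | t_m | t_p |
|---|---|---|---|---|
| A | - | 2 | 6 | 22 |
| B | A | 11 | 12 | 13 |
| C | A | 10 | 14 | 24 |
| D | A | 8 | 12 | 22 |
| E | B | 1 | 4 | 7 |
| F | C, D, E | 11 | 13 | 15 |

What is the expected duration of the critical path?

37 days

te_A = (2 + 4·6 + 22)/6 = 48/6 = 8
te_B = (11 + 4·12 + 13)/6 = 72/6 = 12
te_C = (10 + 4·14 + 24)/6 = 90/6 = 15
te_D = (8 + 4·12 + 22)/6 = 78/6 = 13
te_E = (1 + 4·4 + 7)/6 = 24/6 = 4
te_F = (11 + 4·13 + 15)/6 = 78/6 = 13

Forward pass:
ES_A = 0; EF_A = 8
ES_B = 8; EF_B = 8+12 = 20
ES_C = 8; EF_C = 8+15 = 23
ES_D = 8; EF_D = 8+13 = 21
ES_E = 20; EF_E = 20+4 = 24
ES_F = max(EF_C=23, EF_D=21, EF_E=24) = 24; EF_F = 24+13 = 37
Expected project duration μ = 37 days. Critical path: A → B → E → F.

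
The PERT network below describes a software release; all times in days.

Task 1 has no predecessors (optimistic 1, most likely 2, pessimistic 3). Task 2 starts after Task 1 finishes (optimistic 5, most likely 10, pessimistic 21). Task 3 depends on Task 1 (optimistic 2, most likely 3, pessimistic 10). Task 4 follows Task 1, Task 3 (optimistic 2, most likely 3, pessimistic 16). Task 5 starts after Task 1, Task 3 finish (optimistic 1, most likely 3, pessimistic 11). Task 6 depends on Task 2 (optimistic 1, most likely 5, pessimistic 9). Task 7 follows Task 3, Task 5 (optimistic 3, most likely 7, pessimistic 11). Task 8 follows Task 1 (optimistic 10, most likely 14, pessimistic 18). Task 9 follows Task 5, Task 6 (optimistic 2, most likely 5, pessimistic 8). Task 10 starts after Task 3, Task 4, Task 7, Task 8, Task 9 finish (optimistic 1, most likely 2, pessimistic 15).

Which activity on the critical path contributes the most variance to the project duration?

te_Task 1 = (1 + 4·2 + 3)/6 = 12/6 = 2; σ²_Task 1 = ((3−1)/6)² = 0.111
te_Task 2 = (5 + 4·10 + 21)/6 = 66/6 = 11; σ²_Task 2 = ((21−5)/6)² = 7.111
te_Task 3 = (2 + 4·3 + 10)/6 = 24/6 = 4; σ²_Task 3 = ((10−2)/6)² = 1.778
te_Task 4 = (2 + 4·3 + 16)/6 = 30/6 = 5; σ²_Task 4 = ((16−2)/6)² = 5.444
te_Task 5 = (1 + 4·3 + 11)/6 = 24/6 = 4; σ²_Task 5 = ((11−1)/6)² = 2.778
te_Task 6 = (1 + 4·5 + 9)/6 = 30/6 = 5; σ²_Task 6 = ((9−1)/6)² = 1.778
te_Task 7 = (3 + 4·7 + 11)/6 = 42/6 = 7; σ²_Task 7 = ((11−3)/6)² = 1.778
te_Task 8 = (10 + 4·14 + 18)/6 = 84/6 = 14; σ²_Task 8 = ((18−10)/6)² = 1.778
te_Task 9 = (2 + 4·5 + 8)/6 = 30/6 = 5; σ²_Task 9 = ((8−2)/6)² = 1.000
te_Task 10 = (1 + 4·2 + 15)/6 = 24/6 = 4; σ²_Task 10 = ((15−1)/6)² = 5.444

Forward pass:
ES_Task 1 = 0; EF_Task 1 = 2
ES_Task 2 = 2; EF_Task 2 = 2+11 = 13
ES_Task 3 = 2; EF_Task 3 = 2+4 = 6
ES_Task 4 = max(EF_Task 1=2, EF_Task 3=6) = 6; EF_Task 4 = 6+5 = 11
ES_Task 5 = max(EF_Task 1=2, EF_Task 3=6) = 6; EF_Task 5 = 6+4 = 10
ES_Task 6 = 13; EF_Task 6 = 13+5 = 18
ES_Task 7 = max(EF_Task 3=6, EF_Task 5=10) = 10; EF_Task 7 = 10+7 = 17
ES_Task 8 = 2; EF_Task 8 = 2+14 = 16
ES_Task 9 = max(EF_Task 5=10, EF_Task 6=18) = 18; EF_Task 9 = 18+5 = 23
ES_Task 10 = max(EF_Task 3=6, EF_Task 4=11, EF_Task 7=17, EF_Task 8=16, EF_Task 9=23) = 23; EF_Task 10 = 23+4 = 27
Expected project duration μ = 27 days. Critical path: Task 1 → Task 2 → Task 6 → Task 9 → Task 10.

Variances on critical path: σ²_Task 1=0.111, σ²_Task 2=7.111, σ²_Task 6=1.778, σ²_Task 9=1.000, σ²_Task 10=5.444.
Largest is σ²_Task 2 = 7.111.

Task 2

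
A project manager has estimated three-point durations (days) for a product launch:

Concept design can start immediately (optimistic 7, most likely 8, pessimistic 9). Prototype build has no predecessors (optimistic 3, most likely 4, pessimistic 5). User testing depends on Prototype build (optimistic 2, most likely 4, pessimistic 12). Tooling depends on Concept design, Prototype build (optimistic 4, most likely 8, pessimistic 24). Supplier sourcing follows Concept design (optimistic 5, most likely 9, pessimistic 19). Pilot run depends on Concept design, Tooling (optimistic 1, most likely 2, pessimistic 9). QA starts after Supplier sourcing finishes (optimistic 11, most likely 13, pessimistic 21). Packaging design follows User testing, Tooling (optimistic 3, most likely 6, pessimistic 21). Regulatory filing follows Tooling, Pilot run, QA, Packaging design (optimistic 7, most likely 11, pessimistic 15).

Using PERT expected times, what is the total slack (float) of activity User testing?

te_Concept design = (7 + 4·8 + 9)/6 = 48/6 = 8
te_Prototype build = (3 + 4·4 + 5)/6 = 24/6 = 4
te_User testing = (2 + 4·4 + 12)/6 = 30/6 = 5
te_Tooling = (4 + 4·8 + 24)/6 = 60/6 = 10
te_Supplier sourcing = (5 + 4·9 + 19)/6 = 60/6 = 10
te_Pilot run = (1 + 4·2 + 9)/6 = 18/6 = 3
te_QA = (11 + 4·13 + 21)/6 = 84/6 = 14
te_Packaging design = (3 + 4·6 + 21)/6 = 48/6 = 8
te_Regulatory filing = (7 + 4·11 + 15)/6 = 66/6 = 11

Forward pass:
ES_Concept design = 0; EF_Concept design = 8
ES_Prototype build = 0; EF_Prototype build = 4
ES_User testing = 4; EF_User testing = 4+5 = 9
ES_Tooling = max(EF_Concept design=8, EF_Prototype build=4) = 8; EF_Tooling = 8+10 = 18
ES_Supplier sourcing = 8; EF_Supplier sourcing = 8+10 = 18
ES_Pilot run = max(EF_Concept design=8, EF_Tooling=18) = 18; EF_Pilot run = 18+3 = 21
ES_QA = 18; EF_QA = 18+14 = 32
ES_Packaging design = max(EF_User testing=9, EF_Tooling=18) = 18; EF_Packaging design = 18+8 = 26
ES_Regulatory filing = max(EF_Tooling=18, EF_Pilot run=21, EF_QA=32, EF_Packaging design=26) = 32; EF_Regulatory filing = 32+11 = 43
Expected project duration μ = 43 days. Critical path: Concept design → Supplier sourcing → QA → Regulatory filing.

Backward pass:
LF_Regulatory filing = 43; LS_Regulatory filing = 43−11 = 32
LF_Packaging design = LS_Regulatory filing = 32; LS_Packaging design = 32−8 = 24
LF_QA = LS_Regulatory filing = 32; LS_QA = 32−14 = 18
LF_Pilot run = LS_Regulatory filing = 32; LS_Pilot run = 32−3 = 29
LF_Supplier sourcing = LS_QA = 18; LS_Supplier sourcing = 18−10 = 8
LF_Tooling = min(LS_Pilot run=29, LS_Packaging design=24, LS_Regulatory filing=32) = 24; LS_Tooling = 24−10 = 14
LF_User testing = LS_Packaging design = 24; LS_User testing = 24−5 = 19
LF_Prototype build = min(LS_User testing=19, LS_Tooling=14) = 14; LS_Prototype build = 14−4 = 10
LF_Concept design = min(LS_Tooling=14, LS_Supplier sourcing=8, LS_Pilot run=29) = 8; LS_Concept design = 8−8 = 0
Slack_User testing = LS_User testing − ES_User testing = 19 − 4 = 15

15 days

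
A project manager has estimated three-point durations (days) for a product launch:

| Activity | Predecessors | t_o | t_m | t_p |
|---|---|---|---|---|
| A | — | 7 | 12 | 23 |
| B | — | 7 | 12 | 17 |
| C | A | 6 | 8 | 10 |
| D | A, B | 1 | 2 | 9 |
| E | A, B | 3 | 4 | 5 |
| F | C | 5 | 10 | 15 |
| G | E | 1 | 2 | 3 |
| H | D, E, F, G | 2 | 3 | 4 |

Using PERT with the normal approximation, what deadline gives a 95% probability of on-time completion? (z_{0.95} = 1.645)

te_A = (7 + 4·12 + 23)/6 = 78/6 = 13; σ²_A = ((23−7)/6)² = 7.111
te_B = (7 + 4·12 + 17)/6 = 72/6 = 12; σ²_B = ((17−7)/6)² = 2.778
te_C = (6 + 4·8 + 10)/6 = 48/6 = 8; σ²_C = ((10−6)/6)² = 0.444
te_D = (1 + 4·2 + 9)/6 = 18/6 = 3; σ²_D = ((9−1)/6)² = 1.778
te_E = (3 + 4·4 + 5)/6 = 24/6 = 4; σ²_E = ((5−3)/6)² = 0.111
te_F = (5 + 4·10 + 15)/6 = 60/6 = 10; σ²_F = ((15−5)/6)² = 2.778
te_G = (1 + 4·2 + 3)/6 = 12/6 = 2; σ²_G = ((3−1)/6)² = 0.111
te_H = (2 + 4·3 + 4)/6 = 18/6 = 3; σ²_H = ((4−2)/6)² = 0.111

Forward pass:
ES_A = 0; EF_A = 13
ES_B = 0; EF_B = 12
ES_C = 13; EF_C = 13+8 = 21
ES_D = max(EF_A=13, EF_B=12) = 13; EF_D = 13+3 = 16
ES_E = max(EF_A=13, EF_B=12) = 13; EF_E = 13+4 = 17
ES_F = 21; EF_F = 21+10 = 31
ES_G = 17; EF_G = 17+2 = 19
ES_H = max(EF_D=16, EF_E=17, EF_F=31, EF_G=19) = 31; EF_H = 31+3 = 34
Expected project duration μ = 34 days. Critical path: A → C → F → H.

Variance along critical path = 7.111 + 0.444 + 2.778 + 0.111 = 10.444; σ = 3.232 days.
D = μ + z·σ = 34 + 1.645·3.232 = 39.3 days

39.3 days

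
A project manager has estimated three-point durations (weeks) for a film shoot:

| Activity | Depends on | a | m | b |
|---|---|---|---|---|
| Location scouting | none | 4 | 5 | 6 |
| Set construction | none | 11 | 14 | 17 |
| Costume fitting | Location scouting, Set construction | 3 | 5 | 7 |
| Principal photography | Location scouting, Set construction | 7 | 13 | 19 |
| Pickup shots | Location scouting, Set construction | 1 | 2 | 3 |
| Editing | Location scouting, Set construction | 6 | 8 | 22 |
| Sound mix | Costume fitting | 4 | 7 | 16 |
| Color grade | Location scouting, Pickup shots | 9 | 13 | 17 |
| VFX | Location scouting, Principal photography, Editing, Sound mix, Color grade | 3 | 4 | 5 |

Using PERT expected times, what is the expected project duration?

33 weeks

te_Location scouting = (4 + 4·5 + 6)/6 = 30/6 = 5
te_Set construction = (11 + 4·14 + 17)/6 = 84/6 = 14
te_Costume fitting = (3 + 4·5 + 7)/6 = 30/6 = 5
te_Principal photography = (7 + 4·13 + 19)/6 = 78/6 = 13
te_Pickup shots = (1 + 4·2 + 3)/6 = 12/6 = 2
te_Editing = (6 + 4·8 + 22)/6 = 60/6 = 10
te_Sound mix = (4 + 4·7 + 16)/6 = 48/6 = 8
te_Color grade = (9 + 4·13 + 17)/6 = 78/6 = 13
te_VFX = (3 + 4·4 + 5)/6 = 24/6 = 4

Forward pass:
ES_Location scouting = 0; EF_Location scouting = 5
ES_Set construction = 0; EF_Set construction = 14
ES_Costume fitting = max(EF_Location scouting=5, EF_Set construction=14) = 14; EF_Costume fitting = 14+5 = 19
ES_Principal photography = max(EF_Location scouting=5, EF_Set construction=14) = 14; EF_Principal photography = 14+13 = 27
ES_Pickup shots = max(EF_Location scouting=5, EF_Set construction=14) = 14; EF_Pickup shots = 14+2 = 16
ES_Editing = max(EF_Location scouting=5, EF_Set construction=14) = 14; EF_Editing = 14+10 = 24
ES_Sound mix = 19; EF_Sound mix = 19+8 = 27
ES_Color grade = max(EF_Location scouting=5, EF_Pickup shots=16) = 16; EF_Color grade = 16+13 = 29
ES_VFX = max(EF_Location scouting=5, EF_Principal photography=27, EF_Editing=24, EF_Sound mix=27, EF_Color grade=29) = 29; EF_VFX = 29+4 = 33
Expected project duration μ = 33 weeks. Critical path: Set construction → Pickup shots → Color grade → VFX.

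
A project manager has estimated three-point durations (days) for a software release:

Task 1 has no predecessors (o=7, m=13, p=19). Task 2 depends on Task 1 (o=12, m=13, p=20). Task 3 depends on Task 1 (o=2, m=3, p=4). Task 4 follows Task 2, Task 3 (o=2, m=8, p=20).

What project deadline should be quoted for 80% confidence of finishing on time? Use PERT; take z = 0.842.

te_Task 1 = (7 + 4·13 + 19)/6 = 78/6 = 13; σ²_Task 1 = ((19−7)/6)² = 4.000
te_Task 2 = (12 + 4·13 + 20)/6 = 84/6 = 14; σ²_Task 2 = ((20−12)/6)² = 1.778
te_Task 3 = (2 + 4·3 + 4)/6 = 18/6 = 3; σ²_Task 3 = ((4−2)/6)² = 0.111
te_Task 4 = (2 + 4·8 + 20)/6 = 54/6 = 9; σ²_Task 4 = ((20−2)/6)² = 9.000

Forward pass:
ES_Task 1 = 0; EF_Task 1 = 13
ES_Task 2 = 13; EF_Task 2 = 13+14 = 27
ES_Task 3 = 13; EF_Task 3 = 13+3 = 16
ES_Task 4 = max(EF_Task 2=27, EF_Task 3=16) = 27; EF_Task 4 = 27+9 = 36
Expected project duration μ = 36 days. Critical path: Task 1 → Task 2 → Task 4.

Variance along critical path = 4.000 + 1.778 + 9.000 = 14.778; σ = 3.844 days.
D = μ + z·σ = 36 + 0.842·3.844 = 39.2 days

39.2 days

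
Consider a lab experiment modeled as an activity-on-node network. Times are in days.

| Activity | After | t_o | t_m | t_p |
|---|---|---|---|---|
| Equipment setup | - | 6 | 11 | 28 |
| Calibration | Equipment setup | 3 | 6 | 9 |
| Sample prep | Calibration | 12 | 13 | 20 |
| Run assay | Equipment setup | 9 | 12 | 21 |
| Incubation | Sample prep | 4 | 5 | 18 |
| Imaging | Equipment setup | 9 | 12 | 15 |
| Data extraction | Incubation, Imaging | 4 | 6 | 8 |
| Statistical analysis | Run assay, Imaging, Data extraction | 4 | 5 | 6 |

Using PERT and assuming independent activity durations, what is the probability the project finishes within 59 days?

0.955

te_Equipment setup = (6 + 4·11 + 28)/6 = 78/6 = 13; σ²_Equipment setup = ((28−6)/6)² = 13.444
te_Calibration = (3 + 4·6 + 9)/6 = 36/6 = 6; σ²_Calibration = ((9−3)/6)² = 1.000
te_Sample prep = (12 + 4·13 + 20)/6 = 84/6 = 14; σ²_Sample prep = ((20−12)/6)² = 1.778
te_Run assay = (9 + 4·12 + 21)/6 = 78/6 = 13; σ²_Run assay = ((21−9)/6)² = 4.000
te_Incubation = (4 + 4·5 + 18)/6 = 42/6 = 7; σ²_Incubation = ((18−4)/6)² = 5.444
te_Imaging = (9 + 4·12 + 15)/6 = 72/6 = 12; σ²_Imaging = ((15−9)/6)² = 1.000
te_Data extraction = (4 + 4·6 + 8)/6 = 36/6 = 6; σ²_Data extraction = ((8−4)/6)² = 0.444
te_Statistical analysis = (4 + 4·5 + 6)/6 = 30/6 = 5; σ²_Statistical analysis = ((6−4)/6)² = 0.111

Forward pass:
ES_Equipment setup = 0; EF_Equipment setup = 13
ES_Calibration = 13; EF_Calibration = 13+6 = 19
ES_Sample prep = 19; EF_Sample prep = 19+14 = 33
ES_Run assay = 13; EF_Run assay = 13+13 = 26
ES_Incubation = 33; EF_Incubation = 33+7 = 40
ES_Imaging = 13; EF_Imaging = 13+12 = 25
ES_Data extraction = max(EF_Incubation=40, EF_Imaging=25) = 40; EF_Data extraction = 40+6 = 46
ES_Statistical analysis = max(EF_Run assay=26, EF_Imaging=25, EF_Data extraction=46) = 46; EF_Statistical analysis = 46+5 = 51
Expected project duration μ = 51 days. Critical path: Equipment setup → Calibration → Sample prep → Incubation → Data extraction → Statistical analysis.

Variance along critical path = 13.444 + 1.000 + 1.778 + 5.444 + 0.444 + 0.111 = 22.222; σ = √22.222 = 4.714 days.
Z = (59 − 51) / 4.714 = 1.697
P(T ≤ 59) = Φ(1.697) ≈ 0.955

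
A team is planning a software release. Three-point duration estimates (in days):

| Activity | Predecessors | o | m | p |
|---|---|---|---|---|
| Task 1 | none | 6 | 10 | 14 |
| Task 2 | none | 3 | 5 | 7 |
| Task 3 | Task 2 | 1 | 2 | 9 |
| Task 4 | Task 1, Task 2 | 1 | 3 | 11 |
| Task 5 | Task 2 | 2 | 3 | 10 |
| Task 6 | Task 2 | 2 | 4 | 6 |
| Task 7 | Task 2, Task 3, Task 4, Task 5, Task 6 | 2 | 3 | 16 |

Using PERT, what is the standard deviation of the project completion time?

3.16 days

te_Task 1 = (6 + 4·10 + 14)/6 = 60/6 = 10; σ²_Task 1 = ((14−6)/6)² = 1.778
te_Task 2 = (3 + 4·5 + 7)/6 = 30/6 = 5; σ²_Task 2 = ((7−3)/6)² = 0.444
te_Task 3 = (1 + 4·2 + 9)/6 = 18/6 = 3; σ²_Task 3 = ((9−1)/6)² = 1.778
te_Task 4 = (1 + 4·3 + 11)/6 = 24/6 = 4; σ²_Task 4 = ((11−1)/6)² = 2.778
te_Task 5 = (2 + 4·3 + 10)/6 = 24/6 = 4; σ²_Task 5 = ((10−2)/6)² = 1.778
te_Task 6 = (2 + 4·4 + 6)/6 = 24/6 = 4; σ²_Task 6 = ((6−2)/6)² = 0.444
te_Task 7 = (2 + 4·3 + 16)/6 = 30/6 = 5; σ²_Task 7 = ((16−2)/6)² = 5.444

Forward pass:
ES_Task 1 = 0; EF_Task 1 = 10
ES_Task 2 = 0; EF_Task 2 = 5
ES_Task 3 = 5; EF_Task 3 = 5+3 = 8
ES_Task 4 = max(EF_Task 1=10, EF_Task 2=5) = 10; EF_Task 4 = 10+4 = 14
ES_Task 5 = 5; EF_Task 5 = 5+4 = 9
ES_Task 6 = 5; EF_Task 6 = 5+4 = 9
ES_Task 7 = max(EF_Task 2=5, EF_Task 3=8, EF_Task 4=14, EF_Task 5=9, EF_Task 6=9) = 14; EF_Task 7 = 14+5 = 19
Expected project duration μ = 19 days. Critical path: Task 1 → Task 4 → Task 7.

Variance along critical path = 1.778 + 2.778 + 5.444 = 10.000
σ = √10.000 = 3.162 days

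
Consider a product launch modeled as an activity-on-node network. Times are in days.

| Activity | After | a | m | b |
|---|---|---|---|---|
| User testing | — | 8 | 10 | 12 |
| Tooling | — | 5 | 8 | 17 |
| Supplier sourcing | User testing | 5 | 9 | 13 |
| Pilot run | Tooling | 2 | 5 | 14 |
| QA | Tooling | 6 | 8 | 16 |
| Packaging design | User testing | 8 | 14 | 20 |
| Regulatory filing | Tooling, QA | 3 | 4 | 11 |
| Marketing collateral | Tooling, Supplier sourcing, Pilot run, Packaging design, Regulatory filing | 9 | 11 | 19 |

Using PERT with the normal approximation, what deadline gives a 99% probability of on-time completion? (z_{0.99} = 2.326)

te_User testing = (8 + 4·10 + 12)/6 = 60/6 = 10; σ²_User testing = ((12−8)/6)² = 0.444
te_Tooling = (5 + 4·8 + 17)/6 = 54/6 = 9; σ²_Tooling = ((17−5)/6)² = 4.000
te_Supplier sourcing = (5 + 4·9 + 13)/6 = 54/6 = 9; σ²_Supplier sourcing = ((13−5)/6)² = 1.778
te_Pilot run = (2 + 4·5 + 14)/6 = 36/6 = 6; σ²_Pilot run = ((14−2)/6)² = 4.000
te_QA = (6 + 4·8 + 16)/6 = 54/6 = 9; σ²_QA = ((16−6)/6)² = 2.778
te_Packaging design = (8 + 4·14 + 20)/6 = 84/6 = 14; σ²_Packaging design = ((20−8)/6)² = 4.000
te_Regulatory filing = (3 + 4·4 + 11)/6 = 30/6 = 5; σ²_Regulatory filing = ((11−3)/6)² = 1.778
te_Marketing collateral = (9 + 4·11 + 19)/6 = 72/6 = 12; σ²_Marketing collateral = ((19−9)/6)² = 2.778

Forward pass:
ES_User testing = 0; EF_User testing = 10
ES_Tooling = 0; EF_Tooling = 9
ES_Supplier sourcing = 10; EF_Supplier sourcing = 10+9 = 19
ES_Pilot run = 9; EF_Pilot run = 9+6 = 15
ES_QA = 9; EF_QA = 9+9 = 18
ES_Packaging design = 10; EF_Packaging design = 10+14 = 24
ES_Regulatory filing = max(EF_Tooling=9, EF_QA=18) = 18; EF_Regulatory filing = 18+5 = 23
ES_Marketing collateral = max(EF_Tooling=9, EF_Supplier sourcing=19, EF_Pilot run=15, EF_Packaging design=24, EF_Regulatory filing=23) = 24; EF_Marketing collateral = 24+12 = 36
Expected project duration μ = 36 days. Critical path: User testing → Packaging design → Marketing collateral.

Variance along critical path = 0.444 + 4.000 + 2.778 = 7.222; σ = 2.687 days.
D = μ + z·σ = 36 + 2.326·2.687 = 42.3 days

42.3 days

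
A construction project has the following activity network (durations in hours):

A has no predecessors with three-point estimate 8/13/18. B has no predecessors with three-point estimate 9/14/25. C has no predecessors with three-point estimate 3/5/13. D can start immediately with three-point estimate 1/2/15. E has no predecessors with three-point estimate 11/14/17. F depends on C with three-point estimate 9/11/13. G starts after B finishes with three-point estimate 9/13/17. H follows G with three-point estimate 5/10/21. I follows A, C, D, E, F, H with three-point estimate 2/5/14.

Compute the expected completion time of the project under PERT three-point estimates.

45 hours

te_A = (8 + 4·13 + 18)/6 = 78/6 = 13
te_B = (9 + 4·14 + 25)/6 = 90/6 = 15
te_C = (3 + 4·5 + 13)/6 = 36/6 = 6
te_D = (1 + 4·2 + 15)/6 = 24/6 = 4
te_E = (11 + 4·14 + 17)/6 = 84/6 = 14
te_F = (9 + 4·11 + 13)/6 = 66/6 = 11
te_G = (9 + 4·13 + 17)/6 = 78/6 = 13
te_H = (5 + 4·10 + 21)/6 = 66/6 = 11
te_I = (2 + 4·5 + 14)/6 = 36/6 = 6

Forward pass:
ES_A = 0; EF_A = 13
ES_B = 0; EF_B = 15
ES_C = 0; EF_C = 6
ES_D = 0; EF_D = 4
ES_E = 0; EF_E = 14
ES_F = 6; EF_F = 6+11 = 17
ES_G = 15; EF_G = 15+13 = 28
ES_H = 28; EF_H = 28+11 = 39
ES_I = max(EF_A=13, EF_C=6, EF_D=4, EF_E=14, EF_F=17, EF_H=39) = 39; EF_I = 39+6 = 45
Expected project duration μ = 45 hours. Critical path: B → G → H → I.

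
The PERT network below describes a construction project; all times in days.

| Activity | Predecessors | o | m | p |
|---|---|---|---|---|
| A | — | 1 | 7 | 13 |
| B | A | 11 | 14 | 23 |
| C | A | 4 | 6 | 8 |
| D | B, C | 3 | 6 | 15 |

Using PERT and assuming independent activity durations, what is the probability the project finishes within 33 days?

te_A = (1 + 4·7 + 13)/6 = 42/6 = 7; σ²_A = ((13−1)/6)² = 4.000
te_B = (11 + 4·14 + 23)/6 = 90/6 = 15; σ²_B = ((23−11)/6)² = 4.000
te_C = (4 + 4·6 + 8)/6 = 36/6 = 6; σ²_C = ((8−4)/6)² = 0.444
te_D = (3 + 4·6 + 15)/6 = 42/6 = 7; σ²_D = ((15−3)/6)² = 4.000

Forward pass:
ES_A = 0; EF_A = 7
ES_B = 7; EF_B = 7+15 = 22
ES_C = 7; EF_C = 7+6 = 13
ES_D = max(EF_B=22, EF_C=13) = 22; EF_D = 22+7 = 29
Expected project duration μ = 29 days. Critical path: A → B → D.

Variance along critical path = 4.000 + 4.000 + 4.000 = 12.000; σ = √12.000 = 3.464 days.
Z = (33 − 29) / 3.464 = 1.155
P(T ≤ 33) = Φ(1.155) ≈ 0.876

0.876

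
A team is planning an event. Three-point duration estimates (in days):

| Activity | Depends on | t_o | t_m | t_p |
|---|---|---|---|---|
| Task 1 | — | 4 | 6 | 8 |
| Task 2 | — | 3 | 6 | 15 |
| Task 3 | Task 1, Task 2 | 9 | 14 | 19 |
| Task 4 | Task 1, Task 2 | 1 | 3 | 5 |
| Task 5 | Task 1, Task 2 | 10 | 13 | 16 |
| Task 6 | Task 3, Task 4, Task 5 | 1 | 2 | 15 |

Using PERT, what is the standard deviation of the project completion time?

te_Task 1 = (4 + 4·6 + 8)/6 = 36/6 = 6; σ²_Task 1 = ((8−4)/6)² = 0.444
te_Task 2 = (3 + 4·6 + 15)/6 = 42/6 = 7; σ²_Task 2 = ((15−3)/6)² = 4.000
te_Task 3 = (9 + 4·14 + 19)/6 = 84/6 = 14; σ²_Task 3 = ((19−9)/6)² = 2.778
te_Task 4 = (1 + 4·3 + 5)/6 = 18/6 = 3; σ²_Task 4 = ((5−1)/6)² = 0.444
te_Task 5 = (10 + 4·13 + 16)/6 = 78/6 = 13; σ²_Task 5 = ((16−10)/6)² = 1.000
te_Task 6 = (1 + 4·2 + 15)/6 = 24/6 = 4; σ²_Task 6 = ((15−1)/6)² = 5.444

Forward pass:
ES_Task 1 = 0; EF_Task 1 = 6
ES_Task 2 = 0; EF_Task 2 = 7
ES_Task 3 = max(EF_Task 1=6, EF_Task 2=7) = 7; EF_Task 3 = 7+14 = 21
ES_Task 4 = max(EF_Task 1=6, EF_Task 2=7) = 7; EF_Task 4 = 7+3 = 10
ES_Task 5 = max(EF_Task 1=6, EF_Task 2=7) = 7; EF_Task 5 = 7+13 = 20
ES_Task 6 = max(EF_Task 3=21, EF_Task 4=10, EF_Task 5=20) = 21; EF_Task 6 = 21+4 = 25
Expected project duration μ = 25 days. Critical path: Task 2 → Task 3 → Task 6.

Variance along critical path = 4.000 + 2.778 + 5.444 = 12.222
σ = √12.222 = 3.496 days

3.50 days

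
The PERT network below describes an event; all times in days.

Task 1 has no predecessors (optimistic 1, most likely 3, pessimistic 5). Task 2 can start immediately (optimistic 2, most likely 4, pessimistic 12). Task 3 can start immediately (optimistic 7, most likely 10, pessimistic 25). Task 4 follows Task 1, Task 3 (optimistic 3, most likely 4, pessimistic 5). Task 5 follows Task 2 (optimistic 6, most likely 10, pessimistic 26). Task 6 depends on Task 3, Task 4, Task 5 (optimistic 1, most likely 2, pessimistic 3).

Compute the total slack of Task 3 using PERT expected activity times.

1 days

te_Task 1 = (1 + 4·3 + 5)/6 = 18/6 = 3
te_Task 2 = (2 + 4·4 + 12)/6 = 30/6 = 5
te_Task 3 = (7 + 4·10 + 25)/6 = 72/6 = 12
te_Task 4 = (3 + 4·4 + 5)/6 = 24/6 = 4
te_Task 5 = (6 + 4·10 + 26)/6 = 72/6 = 12
te_Task 6 = (1 + 4·2 + 3)/6 = 12/6 = 2

Forward pass:
ES_Task 1 = 0; EF_Task 1 = 3
ES_Task 2 = 0; EF_Task 2 = 5
ES_Task 3 = 0; EF_Task 3 = 12
ES_Task 4 = max(EF_Task 1=3, EF_Task 3=12) = 12; EF_Task 4 = 12+4 = 16
ES_Task 5 = 5; EF_Task 5 = 5+12 = 17
ES_Task 6 = max(EF_Task 3=12, EF_Task 4=16, EF_Task 5=17) = 17; EF_Task 6 = 17+2 = 19
Expected project duration μ = 19 days. Critical path: Task 2 → Task 5 → Task 6.

Backward pass:
LF_Task 6 = 19; LS_Task 6 = 19−2 = 17
LF_Task 5 = LS_Task 6 = 17; LS_Task 5 = 17−12 = 5
LF_Task 4 = LS_Task 6 = 17; LS_Task 4 = 17−4 = 13
LF_Task 3 = min(LS_Task 4=13, LS_Task 6=17) = 13; LS_Task 3 = 13−12 = 1
LF_Task 2 = LS_Task 5 = 5; LS_Task 2 = 5−5 = 0
LF_Task 1 = LS_Task 4 = 13; LS_Task 1 = 13−3 = 10
Slack_Task 3 = LS_Task 3 − ES_Task 3 = 1 − 0 = 1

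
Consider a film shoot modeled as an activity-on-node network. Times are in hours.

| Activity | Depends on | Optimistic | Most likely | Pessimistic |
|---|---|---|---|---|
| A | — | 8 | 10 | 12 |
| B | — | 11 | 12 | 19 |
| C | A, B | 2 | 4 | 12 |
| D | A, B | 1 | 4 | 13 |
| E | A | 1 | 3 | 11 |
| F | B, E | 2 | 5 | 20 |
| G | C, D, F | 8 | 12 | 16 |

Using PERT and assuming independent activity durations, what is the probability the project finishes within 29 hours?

te_A = (8 + 4·10 + 12)/6 = 60/6 = 10; σ²_A = ((12−8)/6)² = 0.444
te_B = (11 + 4·12 + 19)/6 = 78/6 = 13; σ²_B = ((19−11)/6)² = 1.778
te_C = (2 + 4·4 + 12)/6 = 30/6 = 5; σ²_C = ((12−2)/6)² = 2.778
te_D = (1 + 4·4 + 13)/6 = 30/6 = 5; σ²_D = ((13−1)/6)² = 4.000
te_E = (1 + 4·3 + 11)/6 = 24/6 = 4; σ²_E = ((11−1)/6)² = 2.778
te_F = (2 + 4·5 + 20)/6 = 42/6 = 7; σ²_F = ((20−2)/6)² = 9.000
te_G = (8 + 4·12 + 16)/6 = 72/6 = 12; σ²_G = ((16−8)/6)² = 1.778

Forward pass:
ES_A = 0; EF_A = 10
ES_B = 0; EF_B = 13
ES_C = max(EF_A=10, EF_B=13) = 13; EF_C = 13+5 = 18
ES_D = max(EF_A=10, EF_B=13) = 13; EF_D = 13+5 = 18
ES_E = 10; EF_E = 10+4 = 14
ES_F = max(EF_B=13, EF_E=14) = 14; EF_F = 14+7 = 21
ES_G = max(EF_C=18, EF_D=18, EF_F=21) = 21; EF_G = 21+12 = 33
Expected project duration μ = 33 hours. Critical path: A → E → F → G.

Variance along critical path = 0.444 + 2.778 + 9.000 + 1.778 = 14.000; σ = √14.000 = 3.742 hours.
Z = (29 − 33) / 3.742 = -1.069
P(T ≤ 29) = Φ(-1.069) ≈ 0.143

0.143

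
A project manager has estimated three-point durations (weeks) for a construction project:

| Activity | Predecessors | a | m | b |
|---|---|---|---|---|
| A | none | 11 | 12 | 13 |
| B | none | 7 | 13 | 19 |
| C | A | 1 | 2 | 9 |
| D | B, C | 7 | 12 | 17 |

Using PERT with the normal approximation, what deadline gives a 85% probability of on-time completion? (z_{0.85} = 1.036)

te_A = (11 + 4·12 + 13)/6 = 72/6 = 12; σ²_A = ((13−11)/6)² = 0.111
te_B = (7 + 4·13 + 19)/6 = 78/6 = 13; σ²_B = ((19−7)/6)² = 4.000
te_C = (1 + 4·2 + 9)/6 = 18/6 = 3; σ²_C = ((9−1)/6)² = 1.778
te_D = (7 + 4·12 + 17)/6 = 72/6 = 12; σ²_D = ((17−7)/6)² = 2.778

Forward pass:
ES_A = 0; EF_A = 12
ES_B = 0; EF_B = 13
ES_C = 12; EF_C = 12+3 = 15
ES_D = max(EF_B=13, EF_C=15) = 15; EF_D = 15+12 = 27
Expected project duration μ = 27 weeks. Critical path: A → C → D.

Variance along critical path = 0.111 + 1.778 + 2.778 = 4.667; σ = 2.160 weeks.
D = μ + z·σ = 27 + 1.036·2.160 = 29.2 weeks

29.2 weeks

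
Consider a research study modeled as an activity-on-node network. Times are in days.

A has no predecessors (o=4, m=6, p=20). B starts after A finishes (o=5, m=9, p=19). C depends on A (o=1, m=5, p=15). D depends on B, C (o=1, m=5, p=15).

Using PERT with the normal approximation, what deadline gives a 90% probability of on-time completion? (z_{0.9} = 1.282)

29.4 days

te_A = (4 + 4·6 + 20)/6 = 48/6 = 8; σ²_A = ((20−4)/6)² = 7.111
te_B = (5 + 4·9 + 19)/6 = 60/6 = 10; σ²_B = ((19−5)/6)² = 5.444
te_C = (1 + 4·5 + 15)/6 = 36/6 = 6; σ²_C = ((15−1)/6)² = 5.444
te_D = (1 + 4·5 + 15)/6 = 36/6 = 6; σ²_D = ((15−1)/6)² = 5.444

Forward pass:
ES_A = 0; EF_A = 8
ES_B = 8; EF_B = 8+10 = 18
ES_C = 8; EF_C = 8+6 = 14
ES_D = max(EF_B=18, EF_C=14) = 18; EF_D = 18+6 = 24
Expected project duration μ = 24 days. Critical path: A → B → D.

Variance along critical path = 7.111 + 5.444 + 5.444 = 18.000; σ = 4.243 days.
D = μ + z·σ = 24 + 1.282·4.243 = 29.4 days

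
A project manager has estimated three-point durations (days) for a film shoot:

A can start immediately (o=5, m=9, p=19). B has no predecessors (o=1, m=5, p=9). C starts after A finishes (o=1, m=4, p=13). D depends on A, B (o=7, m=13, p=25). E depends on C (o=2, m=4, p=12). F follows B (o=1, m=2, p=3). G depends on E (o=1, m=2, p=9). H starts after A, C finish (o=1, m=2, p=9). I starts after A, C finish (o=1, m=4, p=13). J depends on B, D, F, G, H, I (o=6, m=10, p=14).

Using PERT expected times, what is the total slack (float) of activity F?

17 days

te_A = (5 + 4·9 + 19)/6 = 60/6 = 10
te_B = (1 + 4·5 + 9)/6 = 30/6 = 5
te_C = (1 + 4·4 + 13)/6 = 30/6 = 5
te_D = (7 + 4·13 + 25)/6 = 84/6 = 14
te_E = (2 + 4·4 + 12)/6 = 30/6 = 5
te_F = (1 + 4·2 + 3)/6 = 12/6 = 2
te_G = (1 + 4·2 + 9)/6 = 18/6 = 3
te_H = (1 + 4·2 + 9)/6 = 18/6 = 3
te_I = (1 + 4·4 + 13)/6 = 30/6 = 5
te_J = (6 + 4·10 + 14)/6 = 60/6 = 10

Forward pass:
ES_A = 0; EF_A = 10
ES_B = 0; EF_B = 5
ES_C = 10; EF_C = 10+5 = 15
ES_D = max(EF_A=10, EF_B=5) = 10; EF_D = 10+14 = 24
ES_E = 15; EF_E = 15+5 = 20
ES_F = 5; EF_F = 5+2 = 7
ES_G = 20; EF_G = 20+3 = 23
ES_H = max(EF_A=10, EF_C=15) = 15; EF_H = 15+3 = 18
ES_I = max(EF_A=10, EF_C=15) = 15; EF_I = 15+5 = 20
ES_J = max(EF_B=5, EF_D=24, EF_F=7, EF_G=23, EF_H=18, EF_I=20) = 24; EF_J = 24+10 = 34
Expected project duration μ = 34 days. Critical path: A → D → J.

Backward pass:
LF_J = 34; LS_J = 34−10 = 24
LF_I = LS_J = 24; LS_I = 24−5 = 19
LF_H = LS_J = 24; LS_H = 24−3 = 21
LF_G = LS_J = 24; LS_G = 24−3 = 21
LF_F = LS_J = 24; LS_F = 24−2 = 22
LF_E = LS_G = 21; LS_E = 21−5 = 16
LF_D = LS_J = 24; LS_D = 24−14 = 10
LF_C = min(LS_E=16, LS_H=21, LS_I=19) = 16; LS_C = 16−5 = 11
LF_B = min(LS_D=10, LS_F=22, LS_J=24) = 10; LS_B = 10−5 = 5
LF_A = min(LS_C=11, LS_D=10, LS_H=21, LS_I=19) = 10; LS_A = 10−10 = 0
Slack_F = LS_F − ES_F = 22 − 5 = 17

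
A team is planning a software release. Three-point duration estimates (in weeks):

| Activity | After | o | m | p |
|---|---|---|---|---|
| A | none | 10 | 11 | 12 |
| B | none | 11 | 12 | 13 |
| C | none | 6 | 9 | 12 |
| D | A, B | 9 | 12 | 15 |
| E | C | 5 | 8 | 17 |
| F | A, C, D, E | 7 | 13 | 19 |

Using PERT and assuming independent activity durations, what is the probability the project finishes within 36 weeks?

te_A = (10 + 4·11 + 12)/6 = 66/6 = 11; σ²_A = ((12−10)/6)² = 0.111
te_B = (11 + 4·12 + 13)/6 = 72/6 = 12; σ²_B = ((13−11)/6)² = 0.111
te_C = (6 + 4·9 + 12)/6 = 54/6 = 9; σ²_C = ((12−6)/6)² = 1.000
te_D = (9 + 4·12 + 15)/6 = 72/6 = 12; σ²_D = ((15−9)/6)² = 1.000
te_E = (5 + 4·8 + 17)/6 = 54/6 = 9; σ²_E = ((17−5)/6)² = 4.000
te_F = (7 + 4·13 + 19)/6 = 78/6 = 13; σ²_F = ((19−7)/6)² = 4.000

Forward pass:
ES_A = 0; EF_A = 11
ES_B = 0; EF_B = 12
ES_C = 0; EF_C = 9
ES_D = max(EF_A=11, EF_B=12) = 12; EF_D = 12+12 = 24
ES_E = 9; EF_E = 9+9 = 18
ES_F = max(EF_A=11, EF_C=9, EF_D=24, EF_E=18) = 24; EF_F = 24+13 = 37
Expected project duration μ = 37 weeks. Critical path: B → D → F.

Variance along critical path = 0.111 + 1.000 + 4.000 = 5.111; σ = √5.111 = 2.261 weeks.
Z = (36 − 37) / 2.261 = -0.442
P(T ≤ 36) = Φ(-0.442) ≈ 0.329

0.329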